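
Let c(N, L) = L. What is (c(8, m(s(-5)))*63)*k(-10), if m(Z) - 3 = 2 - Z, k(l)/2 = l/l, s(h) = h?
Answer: 1260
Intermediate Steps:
k(l) = 2 (k(l) = 2*(l/l) = 2*1 = 2)
m(Z) = 5 - Z (m(Z) = 3 + (2 - Z) = 5 - Z)
(c(8, m(s(-5)))*63)*k(-10) = ((5 - 1*(-5))*63)*2 = ((5 + 5)*63)*2 = (10*63)*2 = 630*2 = 1260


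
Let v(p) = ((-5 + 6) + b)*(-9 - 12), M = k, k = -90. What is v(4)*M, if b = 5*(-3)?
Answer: -26460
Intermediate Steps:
b = -15
M = -90
v(p) = 294 (v(p) = ((-5 + 6) - 15)*(-9 - 12) = (1 - 15)*(-21) = -14*(-21) = 294)
v(4)*M = 294*(-90) = -26460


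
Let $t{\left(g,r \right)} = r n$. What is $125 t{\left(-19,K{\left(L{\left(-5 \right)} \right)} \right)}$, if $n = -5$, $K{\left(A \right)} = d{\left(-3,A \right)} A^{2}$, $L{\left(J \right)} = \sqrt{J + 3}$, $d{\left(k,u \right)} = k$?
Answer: $-3750$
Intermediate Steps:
$L{\left(J \right)} = \sqrt{3 + J}$
$K{\left(A \right)} = - 3 A^{2}$
$t{\left(g,r \right)} = - 5 r$ ($t{\left(g,r \right)} = r \left(-5\right) = - 5 r$)
$125 t{\left(-19,K{\left(L{\left(-5 \right)} \right)} \right)} = 125 \left(- 5 \left(- 3 \left(\sqrt{3 - 5}\right)^{2}\right)\right) = 125 \left(- 5 \left(- 3 \left(\sqrt{-2}\right)^{2}\right)\right) = 125 \left(- 5 \left(- 3 \left(i \sqrt{2}\right)^{2}\right)\right) = 125 \left(- 5 \left(\left(-3\right) \left(-2\right)\right)\right) = 125 \left(\left(-5\right) 6\right) = 125 \left(-30\right) = -3750$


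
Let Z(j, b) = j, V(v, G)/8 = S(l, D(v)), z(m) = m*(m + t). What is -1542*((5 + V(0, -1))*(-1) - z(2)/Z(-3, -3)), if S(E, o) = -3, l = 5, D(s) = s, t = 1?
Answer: -32382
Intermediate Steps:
z(m) = m*(1 + m) (z(m) = m*(m + 1) = m*(1 + m))
V(v, G) = -24 (V(v, G) = 8*(-3) = -24)
-1542*((5 + V(0, -1))*(-1) - z(2)/Z(-3, -3)) = -1542*((5 - 24)*(-1) - 2*(1 + 2)/(-3)) = -1542*(-19*(-1) - 2*3*(-1)/3) = -1542*(19 - 6*(-1)/3) = -1542*(19 - 1*(-2)) = -1542*(19 + 2) = -1542*21 = -32382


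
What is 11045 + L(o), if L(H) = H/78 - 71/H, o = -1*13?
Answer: 861923/78 ≈ 11050.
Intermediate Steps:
o = -13
L(H) = -71/H + H/78 (L(H) = H*(1/78) - 71/H = H/78 - 71/H = -71/H + H/78)
11045 + L(o) = 11045 + (-71/(-13) + (1/78)*(-13)) = 11045 + (-71*(-1/13) - 1/6) = 11045 + (71/13 - 1/6) = 11045 + 413/78 = 861923/78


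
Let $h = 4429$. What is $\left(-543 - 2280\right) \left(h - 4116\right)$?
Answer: $-883599$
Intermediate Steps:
$\left(-543 - 2280\right) \left(h - 4116\right) = \left(-543 - 2280\right) \left(4429 - 4116\right) = \left(-2823\right) 313 = -883599$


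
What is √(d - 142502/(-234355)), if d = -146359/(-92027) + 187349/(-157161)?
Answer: √11561810169298927921824740703690/3389489335846185 ≈ 1.0032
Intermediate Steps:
d = 5760760376/14463055347 (d = -146359*(-1/92027) + 187349*(-1/157161) = 146359/92027 - 187349/157161 = 5760760376/14463055347 ≈ 0.39831)
√(d - 142502/(-234355)) = √(5760760376/14463055347 - 142502/(-234355)) = √(5760760376/14463055347 - 142502*(-1/234355)) = √(5760760376/14463055347 + 142502/234355) = √(3411077310975674/3389489335846185) = √11561810169298927921824740703690/3389489335846185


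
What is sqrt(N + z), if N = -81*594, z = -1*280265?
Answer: I*sqrt(328379) ≈ 573.04*I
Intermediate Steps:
z = -280265
N = -48114
sqrt(N + z) = sqrt(-48114 - 280265) = sqrt(-328379) = I*sqrt(328379)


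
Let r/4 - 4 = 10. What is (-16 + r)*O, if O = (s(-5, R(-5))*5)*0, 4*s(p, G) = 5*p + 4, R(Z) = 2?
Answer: 0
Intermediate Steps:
r = 56 (r = 16 + 4*10 = 16 + 40 = 56)
s(p, G) = 1 + 5*p/4 (s(p, G) = (5*p + 4)/4 = (4 + 5*p)/4 = 1 + 5*p/4)
O = 0 (O = ((1 + (5/4)*(-5))*5)*0 = ((1 - 25/4)*5)*0 = -21/4*5*0 = -105/4*0 = 0)
(-16 + r)*O = (-16 + 56)*0 = 40*0 = 0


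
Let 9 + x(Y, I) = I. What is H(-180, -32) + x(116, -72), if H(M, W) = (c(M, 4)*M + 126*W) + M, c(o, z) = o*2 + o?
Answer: 92907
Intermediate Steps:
c(o, z) = 3*o (c(o, z) = 2*o + o = 3*o)
H(M, W) = M + 3*M² + 126*W (H(M, W) = ((3*M)*M + 126*W) + M = (3*M² + 126*W) + M = M + 3*M² + 126*W)
x(Y, I) = -9 + I
H(-180, -32) + x(116, -72) = (-180 + 3*(-180)² + 126*(-32)) + (-9 - 72) = (-180 + 3*32400 - 4032) - 81 = (-180 + 97200 - 4032) - 81 = 92988 - 81 = 92907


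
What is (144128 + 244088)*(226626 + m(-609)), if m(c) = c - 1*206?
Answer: 87663443176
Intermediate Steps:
m(c) = -206 + c (m(c) = c - 206 = -206 + c)
(144128 + 244088)*(226626 + m(-609)) = (144128 + 244088)*(226626 + (-206 - 609)) = 388216*(226626 - 815) = 388216*225811 = 87663443176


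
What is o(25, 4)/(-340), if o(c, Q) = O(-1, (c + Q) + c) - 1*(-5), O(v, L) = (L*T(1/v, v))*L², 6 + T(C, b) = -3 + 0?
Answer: 83363/20 ≈ 4168.1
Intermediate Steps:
T(C, b) = -9 (T(C, b) = -6 + (-3 + 0) = -6 - 3 = -9)
O(v, L) = -9*L³ (O(v, L) = (L*(-9))*L² = (-9*L)*L² = -9*L³)
o(c, Q) = 5 - 9*(Q + 2*c)³ (o(c, Q) = -9*((c + Q) + c)³ - 1*(-5) = -9*((Q + c) + c)³ + 5 = -9*(Q + 2*c)³ + 5 = 5 - 9*(Q + 2*c)³)
o(25, 4)/(-340) = (5 - 9*(4 + 2*25)³)/(-340) = (5 - 9*(4 + 50)³)*(-1/340) = (5 - 9*54³)*(-1/340) = (5 - 9*157464)*(-1/340) = (5 - 1417176)*(-1/340) = -1417171*(-1/340) = 83363/20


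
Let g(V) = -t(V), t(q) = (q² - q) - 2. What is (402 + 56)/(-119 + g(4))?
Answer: -458/129 ≈ -3.5504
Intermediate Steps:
t(q) = -2 + q² - q
g(V) = 2 + V - V² (g(V) = -(-2 + V² - V) = 2 + V - V²)
(402 + 56)/(-119 + g(4)) = (402 + 56)/(-119 + (2 + 4 - 1*4²)) = 458/(-119 + (2 + 4 - 1*16)) = 458/(-119 + (2 + 4 - 16)) = 458/(-119 - 10) = 458/(-129) = 458*(-1/129) = -458/129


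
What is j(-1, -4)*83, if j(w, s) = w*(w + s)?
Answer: 415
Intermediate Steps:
j(w, s) = w*(s + w)
j(-1, -4)*83 = -(-4 - 1)*83 = -1*(-5)*83 = 5*83 = 415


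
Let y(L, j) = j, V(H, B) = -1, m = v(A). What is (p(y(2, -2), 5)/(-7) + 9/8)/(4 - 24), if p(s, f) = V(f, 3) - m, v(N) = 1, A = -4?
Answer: -79/1120 ≈ -0.070536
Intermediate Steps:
m = 1
p(s, f) = -2 (p(s, f) = -1 - 1*1 = -1 - 1 = -2)
(p(y(2, -2), 5)/(-7) + 9/8)/(4 - 24) = (-2/(-7) + 9/8)/(4 - 24) = (-2*(-⅐) + 9*(⅛))/(-20) = -(2/7 + 9/8)/20 = -1/20*79/56 = -79/1120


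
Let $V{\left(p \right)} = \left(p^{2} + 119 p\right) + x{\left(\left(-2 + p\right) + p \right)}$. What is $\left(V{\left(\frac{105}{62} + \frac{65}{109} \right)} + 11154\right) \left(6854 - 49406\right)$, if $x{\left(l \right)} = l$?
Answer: $- \frac{5555289036945114}{11417641} \approx -4.8655 \cdot 10^{8}$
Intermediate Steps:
$V{\left(p \right)} = -2 + p^{2} + 121 p$ ($V{\left(p \right)} = \left(p^{2} + 119 p\right) + \left(\left(-2 + p\right) + p\right) = \left(p^{2} + 119 p\right) + \left(-2 + 2 p\right) = -2 + p^{2} + 121 p$)
$\left(V{\left(\frac{105}{62} + \frac{65}{109} \right)} + 11154\right) \left(6854 - 49406\right) = \left(\left(-2 + \left(\frac{105}{62} + \frac{65}{109}\right)^{2} + 121 \left(\frac{105}{62} + \frac{65}{109}\right)\right) + 11154\right) \left(6854 - 49406\right) = \left(\left(-2 + \left(105 \cdot \frac{1}{62} + 65 \cdot \frac{1}{109}\right)^{2} + 121 \left(105 \cdot \frac{1}{62} + 65 \cdot \frac{1}{109}\right)\right) + 11154\right) \left(-42552\right) = \left(\left(-2 + \left(\frac{105}{62} + \frac{65}{109}\right)^{2} + 121 \left(\frac{105}{62} + \frac{65}{109}\right)\right) + 11154\right) \left(-42552\right) = \left(\left(-2 + \left(\frac{15475}{6758}\right)^{2} + 121 \cdot \frac{15475}{6758}\right) + 11154\right) \left(-42552\right) = \left(\left(-2 + \frac{239475625}{45670564} + \frac{1872475}{6758}\right) + 11154\right) \left(-42552\right) = \left(\frac{12802320547}{45670564} + 11154\right) \left(-42552\right) = \frac{522211791403}{45670564} \left(-42552\right) = - \frac{5555289036945114}{11417641}$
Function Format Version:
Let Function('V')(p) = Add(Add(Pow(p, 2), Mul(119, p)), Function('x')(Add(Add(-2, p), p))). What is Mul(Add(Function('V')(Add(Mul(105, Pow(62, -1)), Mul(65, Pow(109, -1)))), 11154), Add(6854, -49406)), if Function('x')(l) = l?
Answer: Rational(-5555289036945114, 11417641) ≈ -4.8655e+8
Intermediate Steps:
Function('V')(p) = Add(-2, Pow(p, 2), Mul(121, p)) (Function('V')(p) = Add(Add(Pow(p, 2), Mul(119, p)), Add(Add(-2, p), p)) = Add(Add(Pow(p, 2), Mul(119, p)), Add(-2, Mul(2, p))) = Add(-2, Pow(p, 2), Mul(121, p)))
Mul(Add(Function('V')(Add(Mul(105, Pow(62, -1)), Mul(65, Pow(109, -1)))), 11154), Add(6854, -49406)) = Mul(Add(Add(-2, Pow(Add(Mul(105, Pow(62, -1)), Mul(65, Pow(109, -1))), 2), Mul(121, Add(Mul(105, Pow(62, -1)), Mul(65, Pow(109, -1))))), 11154), Add(6854, -49406)) = Mul(Add(Add(-2, Pow(Add(Mul(105, Rational(1, 62)), Mul(65, Rational(1, 109))), 2), Mul(121, Add(Mul(105, Rational(1, 62)), Mul(65, Rational(1, 109))))), 11154), -42552) = Mul(Add(Add(-2, Pow(Add(Rational(105, 62), Rational(65, 109)), 2), Mul(121, Add(Rational(105, 62), Rational(65, 109)))), 11154), -42552) = Mul(Add(Add(-2, Pow(Rational(15475, 6758), 2), Mul(121, Rational(15475, 6758))), 11154), -42552) = Mul(Add(Add(-2, Rational(239475625, 45670564), Rational(1872475, 6758)), 11154), -42552) = Mul(Add(Rational(12802320547, 45670564), 11154), -42552) = Mul(Rational(522211791403, 45670564), -42552) = Rational(-5555289036945114, 11417641)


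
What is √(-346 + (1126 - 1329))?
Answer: 3*I*√61 ≈ 23.431*I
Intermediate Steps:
√(-346 + (1126 - 1329)) = √(-346 - 203) = √(-549) = 3*I*√61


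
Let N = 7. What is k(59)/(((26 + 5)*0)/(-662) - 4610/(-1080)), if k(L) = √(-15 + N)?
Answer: 216*I*√2/461 ≈ 0.66263*I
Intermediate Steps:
k(L) = 2*I*√2 (k(L) = √(-15 + 7) = √(-8) = 2*I*√2)
k(59)/(((26 + 5)*0)/(-662) - 4610/(-1080)) = (2*I*√2)/(((26 + 5)*0)/(-662) - 4610/(-1080)) = (2*I*√2)/((31*0)*(-1/662) - 4610*(-1/1080)) = (2*I*√2)/(0*(-1/662) + 461/108) = (2*I*√2)/(0 + 461/108) = (2*I*√2)/(461/108) = (2*I*√2)*(108/461) = 216*I*√2/461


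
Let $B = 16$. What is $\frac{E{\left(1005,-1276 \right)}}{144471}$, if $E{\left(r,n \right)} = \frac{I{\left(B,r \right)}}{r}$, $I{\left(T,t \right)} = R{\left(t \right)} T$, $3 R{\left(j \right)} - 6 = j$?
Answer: $\frac{5392}{145193355} \approx 3.7137 \cdot 10^{-5}$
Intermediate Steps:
$R{\left(j \right)} = 2 + \frac{j}{3}$
$I{\left(T,t \right)} = T \left(2 + \frac{t}{3}\right)$ ($I{\left(T,t \right)} = \left(2 + \frac{t}{3}\right) T = T \left(2 + \frac{t}{3}\right)$)
$E{\left(r,n \right)} = \frac{32 + \frac{16 r}{3}}{r}$ ($E{\left(r,n \right)} = \frac{\frac{1}{3} \cdot 16 \left(6 + r\right)}{r} = \frac{32 + \frac{16 r}{3}}{r}$)
$\frac{E{\left(1005,-1276 \right)}}{144471} = \frac{\frac{16}{3} + \frac{32}{1005}}{144471} = \left(\frac{16}{3} + 32 \cdot \frac{1}{1005}\right) \frac{1}{144471} = \left(\frac{16}{3} + \frac{32}{1005}\right) \frac{1}{144471} = \frac{5392}{1005} \cdot \frac{1}{144471} = \frac{5392}{145193355}$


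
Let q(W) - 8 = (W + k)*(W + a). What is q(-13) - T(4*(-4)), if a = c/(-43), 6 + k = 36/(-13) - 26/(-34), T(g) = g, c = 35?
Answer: 2985420/9503 ≈ 314.16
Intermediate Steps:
k = -1769/221 (k = -6 + (36/(-13) - 26/(-34)) = -6 + (36*(-1/13) - 26*(-1/34)) = -6 + (-36/13 + 13/17) = -6 - 443/221 = -1769/221 ≈ -8.0045)
a = -35/43 (a = 35/(-43) = 35*(-1/43) = -35/43 ≈ -0.81395)
q(W) = 8 + (-1769/221 + W)*(-35/43 + W) (q(W) = 8 + (W - 1769/221)*(W - 35/43) = 8 + (-1769/221 + W)*(-35/43 + W))
q(-13) - T(4*(-4)) = (137939/9503 + (-13)² - 83802/9503*(-13)) - 4*(-4) = (137939/9503 + 169 + 83802/731) - 1*(-16) = 2833372/9503 + 16 = 2985420/9503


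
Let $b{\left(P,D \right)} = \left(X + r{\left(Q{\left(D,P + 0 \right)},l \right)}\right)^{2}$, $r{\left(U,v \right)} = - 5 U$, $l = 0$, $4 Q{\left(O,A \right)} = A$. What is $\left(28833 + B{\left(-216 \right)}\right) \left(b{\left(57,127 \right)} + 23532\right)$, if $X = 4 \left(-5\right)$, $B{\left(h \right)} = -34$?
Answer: $\frac{14679915863}{16} \approx 9.1749 \cdot 10^{8}$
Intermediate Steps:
$Q{\left(O,A \right)} = \frac{A}{4}$
$X = -20$
$b{\left(P,D \right)} = \left(-20 - \frac{5 P}{4}\right)^{2}$ ($b{\left(P,D \right)} = \left(-20 - 5 \frac{P + 0}{4}\right)^{2} = \left(-20 - 5 \frac{P}{4}\right)^{2} = \left(-20 - \frac{5 P}{4}\right)^{2}$)
$\left(28833 + B{\left(-216 \right)}\right) \left(b{\left(57,127 \right)} + 23532\right) = \left(28833 - 34\right) \left(\frac{25 \left(16 + 57\right)^{2}}{16} + 23532\right) = 28799 \left(\frac{25 \cdot 73^{2}}{16} + 23532\right) = 28799 \left(\frac{25}{16} \cdot 5329 + 23532\right) = 28799 \left(\frac{133225}{16} + 23532\right) = 28799 \cdot \frac{509737}{16} = \frac{14679915863}{16}$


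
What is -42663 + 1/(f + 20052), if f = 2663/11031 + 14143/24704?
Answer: -233135751234005055/5464588789033 ≈ -42663.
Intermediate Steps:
f = 221798185/272509824 (f = 2663*(1/11031) + 14143*(1/24704) = 2663/11031 + 14143/24704 = 221798185/272509824 ≈ 0.81391)
-42663 + 1/(f + 20052) = -42663 + 1/(221798185/272509824 + 20052) = -42663 + 1/(5464588789033/272509824) = -42663 + 272509824/5464588789033 = -233135751234005055/5464588789033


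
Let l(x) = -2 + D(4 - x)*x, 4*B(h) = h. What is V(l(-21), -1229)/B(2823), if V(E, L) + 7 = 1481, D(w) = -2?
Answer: 5896/2823 ≈ 2.0886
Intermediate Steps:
B(h) = h/4
l(x) = -2 - 2*x
V(E, L) = 1474 (V(E, L) = -7 + 1481 = 1474)
V(l(-21), -1229)/B(2823) = 1474/(((¼)*2823)) = 1474/(2823/4) = 1474*(4/2823) = 5896/2823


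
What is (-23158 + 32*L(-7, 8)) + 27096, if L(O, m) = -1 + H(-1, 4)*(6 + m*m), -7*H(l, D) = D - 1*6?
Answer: 4546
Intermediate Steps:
H(l, D) = 6/7 - D/7 (H(l, D) = -(D - 1*6)/7 = -(D - 6)/7 = -(-6 + D)/7 = 6/7 - D/7)
L(O, m) = 5/7 + 2*m**2/7 (L(O, m) = -1 + (6/7 - 1/7*4)*(6 + m*m) = -1 + (6/7 - 4/7)*(6 + m**2) = -1 + 2*(6 + m**2)/7 = -1 + (12/7 + 2*m**2/7) = 5/7 + 2*m**2/7)
(-23158 + 32*L(-7, 8)) + 27096 = (-23158 + 32*(5/7 + (2/7)*8**2)) + 27096 = (-23158 + 32*(5/7 + (2/7)*64)) + 27096 = (-23158 + 32*(5/7 + 128/7)) + 27096 = (-23158 + 32*19) + 27096 = (-23158 + 608) + 27096 = -22550 + 27096 = 4546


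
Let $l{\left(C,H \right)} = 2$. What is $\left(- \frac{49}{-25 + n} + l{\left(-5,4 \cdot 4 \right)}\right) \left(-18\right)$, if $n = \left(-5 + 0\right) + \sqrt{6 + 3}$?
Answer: $- \frac{206}{3} \approx -68.667$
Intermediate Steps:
$n = -2$ ($n = -5 + \sqrt{9} = -5 + 3 = -2$)
$\left(- \frac{49}{-25 + n} + l{\left(-5,4 \cdot 4 \right)}\right) \left(-18\right) = \left(- \frac{49}{-25 - 2} + 2\right) \left(-18\right) = \left(- \frac{49}{-27} + 2\right) \left(-18\right) = \left(\left(-49\right) \left(- \frac{1}{27}\right) + 2\right) \left(-18\right) = \left(\frac{49}{27} + 2\right) \left(-18\right) = \frac{103}{27} \left(-18\right) = - \frac{206}{3}$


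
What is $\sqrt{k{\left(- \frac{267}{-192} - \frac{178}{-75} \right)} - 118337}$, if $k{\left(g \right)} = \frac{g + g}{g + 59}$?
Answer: $\frac{i \sqrt{10740468866502615}}{301267} \approx 344.0 i$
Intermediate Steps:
$k{\left(g \right)} = \frac{2 g}{59 + g}$
$\sqrt{k{\left(- \frac{267}{-192} - \frac{178}{-75} \right)} - 118337} = \sqrt{\frac{2 \left(- \frac{267}{-192} - \frac{178}{-75}\right)}{59 - \left(- \frac{178}{75} - \frac{89}{64}\right)} - 118337} = \sqrt{\frac{2 \left(\left(-267\right) \left(- \frac{1}{192}\right) - - \frac{178}{75}\right)}{59 - - \frac{18067}{4800}} - 118337} = \sqrt{\frac{2 \left(\frac{89}{64} + \frac{178}{75}\right)}{59 + \left(\frac{89}{64} + \frac{178}{75}\right)} - 118337} = \sqrt{2 \cdot \frac{18067}{4800} \frac{1}{59 + \frac{18067}{4800}} - 118337} = \sqrt{2 \cdot \frac{18067}{4800} \frac{1}{\frac{301267}{4800}} - 118337} = \sqrt{2 \cdot \frac{18067}{4800} \cdot \frac{4800}{301267} - 118337} = \sqrt{\frac{36134}{301267} - 118337} = \sqrt{- \frac{35650996845}{301267}} = \frac{i \sqrt{10740468866502615}}{301267}$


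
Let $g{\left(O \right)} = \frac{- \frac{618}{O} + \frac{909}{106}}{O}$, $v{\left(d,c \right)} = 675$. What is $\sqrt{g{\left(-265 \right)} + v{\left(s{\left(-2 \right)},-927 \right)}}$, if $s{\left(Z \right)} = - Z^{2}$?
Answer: $\frac{\sqrt{189595938}}{530} \approx 25.98$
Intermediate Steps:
$g{\left(O \right)} = \frac{\frac{909}{106} - \frac{618}{O}}{O}$ ($g{\left(O \right)} = \frac{- \frac{618}{O} + 909 \cdot \frac{1}{106}}{O} = \frac{- \frac{618}{O} + \frac{909}{106}}{O} = \frac{\frac{909}{106} - \frac{618}{O}}{O}$)
$\sqrt{g{\left(-265 \right)} + v{\left(s{\left(-2 \right)},-927 \right)}} = \sqrt{\frac{3 \left(-21836 + 303 \left(-265\right)\right)}{106 \cdot 70225} + 675} = \sqrt{\frac{3}{106} \cdot \frac{1}{70225} \left(-21836 - 80295\right) + 675} = \sqrt{\frac{3}{106} \cdot \frac{1}{70225} \left(-102131\right) + 675} = \sqrt{- \frac{5781}{140450} + 675} = \sqrt{\frac{94797969}{140450}} = \frac{\sqrt{189595938}}{530}$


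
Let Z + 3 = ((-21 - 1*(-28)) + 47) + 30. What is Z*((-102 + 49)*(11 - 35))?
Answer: 103032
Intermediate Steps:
Z = 81 (Z = -3 + (((-21 - 1*(-28)) + 47) + 30) = -3 + (((-21 + 28) + 47) + 30) = -3 + ((7 + 47) + 30) = -3 + (54 + 30) = -3 + 84 = 81)
Z*((-102 + 49)*(11 - 35)) = 81*((-102 + 49)*(11 - 35)) = 81*(-53*(-24)) = 81*1272 = 103032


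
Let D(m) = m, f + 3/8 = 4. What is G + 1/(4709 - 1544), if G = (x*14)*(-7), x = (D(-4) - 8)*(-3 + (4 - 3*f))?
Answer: -36755144/3165 ≈ -11613.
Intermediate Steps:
f = 29/8 (f = -3/8 + 4 = 29/8 ≈ 3.6250)
x = 237/2 (x = (-4 - 8)*(-3 + (4 - 3*29/8)) = -12*(-3 + (4 - 87/8)) = -12*(-3 - 55/8) = -12*(-79/8) = 237/2 ≈ 118.50)
G = -11613 (G = ((237/2)*14)*(-7) = 1659*(-7) = -11613)
G + 1/(4709 - 1544) = -11613 + 1/(4709 - 1544) = -11613 + 1/3165 = -36755144/3165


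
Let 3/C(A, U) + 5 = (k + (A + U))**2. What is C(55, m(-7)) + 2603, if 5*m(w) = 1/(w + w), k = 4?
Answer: 44313853723/17024141 ≈ 2603.0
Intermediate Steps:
m(w) = 1/(10*w) (m(w) = 1/(5*(w + w)) = 1/(5*((2*w))) = (1/(2*w))/5 = 1/(10*w))
C(A, U) = 3/(-5 + (4 + A + U)**2) (C(A, U) = 3/(-5 + (4 + (A + U))**2) = 3/(-5 + (4 + A + U)**2))
C(55, m(-7)) + 2603 = 3/(-5 + (4 + 55 + (1/10)/(-7))**2) + 2603 = 3/(-5 + (4 + 55 + (1/10)*(-1/7))**2) + 2603 = 3/(-5 + (4 + 55 - 1/70)**2) + 2603 = 3/(-5 + (4129/70)**2) + 2603 = 3/(-5 + 17048641/4900) + 2603 = 3/(17024141/4900) + 2603 = 3*(4900/17024141) + 2603 = 14700/17024141 + 2603 = 44313853723/17024141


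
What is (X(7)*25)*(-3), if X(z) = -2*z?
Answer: 1050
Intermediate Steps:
(X(7)*25)*(-3) = (-2*7*25)*(-3) = -14*25*(-3) = -350*(-3) = 1050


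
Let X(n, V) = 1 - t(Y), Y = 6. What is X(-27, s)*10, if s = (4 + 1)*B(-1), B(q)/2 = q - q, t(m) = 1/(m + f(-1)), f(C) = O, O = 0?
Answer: 25/3 ≈ 8.3333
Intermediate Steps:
f(C) = 0
t(m) = 1/m (t(m) = 1/(m + 0) = 1/m)
B(q) = 0 (B(q) = 2*(q - q) = 2*0 = 0)
s = 0 (s = (4 + 1)*0 = 5*0 = 0)
X(n, V) = 5/6 (X(n, V) = 1 - 1/6 = 5/6)
X(-27, s)*10 = (5/6)*10 = 25/3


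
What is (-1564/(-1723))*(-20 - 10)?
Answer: -46920/1723 ≈ -27.232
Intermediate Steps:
(-1564/(-1723))*(-20 - 10) = -1564*(-1/1723)*(-30) = (1564/1723)*(-30) = -46920/1723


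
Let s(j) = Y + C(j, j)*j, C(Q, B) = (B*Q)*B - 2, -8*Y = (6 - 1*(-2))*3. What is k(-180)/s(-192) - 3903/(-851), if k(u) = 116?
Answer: 182896585643/39878296563 ≈ 4.5864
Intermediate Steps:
Y = -3 (Y = -(6 - 1*(-2))*3/8 = -(6 + 2)*3/8 = -3 ≈ -3.0000)
C(Q, B) = -2 + Q*B² (C(Q, B) = Q*B² - 2 = -2 + Q*B²)
s(j) = -3 + j*(-2 + j³) (s(j) = -3 + (-2 + j*j²)*j = -3 + (-2 + j³)*j = -3 + j*(-2 + j³))
k(-180)/s(-192) - 3903/(-851) = 116/(-3 - 192*(-2 + (-192)³)) - 3903/(-851) = 116/(-3 - 192*(-2 - 7077888)) - 3903*(-1/851) = 116/(-3 - 192*(-7077890)) + 3903/851 = 116/(-3 + 1358954880) + 3903/851 = 116/1358954877 + 3903/851 = 116*(1/1358954877) + 3903/851 = 4/46860513 + 3903/851 = 182896585643/39878296563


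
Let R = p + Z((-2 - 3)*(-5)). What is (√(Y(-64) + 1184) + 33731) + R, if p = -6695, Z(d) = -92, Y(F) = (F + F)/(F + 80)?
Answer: 26944 + 14*√6 ≈ 26978.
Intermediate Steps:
Y(F) = 2*F/(80 + F) (Y(F) = (2*F)/(80 + F) = 2*F/(80 + F))
R = -6787 (R = -6695 - 92 = -6787)
(√(Y(-64) + 1184) + 33731) + R = (√(2*(-64)/(80 - 64) + 1184) + 33731) - 6787 = (√(2*(-64)/16 + 1184) + 33731) - 6787 = (√(2*(-64)*(1/16) + 1184) + 33731) - 6787 = (√(-8 + 1184) + 33731) - 6787 = (√1176 + 33731) - 6787 = (14*√6 + 33731) - 6787 = (33731 + 14*√6) - 6787 = 26944 + 14*√6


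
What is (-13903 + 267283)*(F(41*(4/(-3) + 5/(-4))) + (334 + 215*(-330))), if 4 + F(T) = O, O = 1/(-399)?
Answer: -2379861599260/133 ≈ -1.7894e+10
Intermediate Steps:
O = -1/399 ≈ -0.0025063
F(T) = -1597/399 (F(T) = -4 - 1/399 = -1597/399)
(-13903 + 267283)*(F(41*(4/(-3) + 5/(-4))) + (334 + 215*(-330))) = (-13903 + 267283)*(-1597/399 + (334 + 215*(-330))) = 253380*(-1597/399 + (334 - 70950)) = 253380*(-1597/399 - 70616) = 253380*(-28177381/399) = -2379861599260/133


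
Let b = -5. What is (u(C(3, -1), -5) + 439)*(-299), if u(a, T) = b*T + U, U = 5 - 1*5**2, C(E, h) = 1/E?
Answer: -132756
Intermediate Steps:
U = -20 (U = 5 - 1*25 = 5 - 25 = -20)
u(a, T) = -20 - 5*T (u(a, T) = -5*T - 20 = -20 - 5*T)
(u(C(3, -1), -5) + 439)*(-299) = ((-20 - 5*(-5)) + 439)*(-299) = ((-20 + 25) + 439)*(-299) = (5 + 439)*(-299) = 444*(-299) = -132756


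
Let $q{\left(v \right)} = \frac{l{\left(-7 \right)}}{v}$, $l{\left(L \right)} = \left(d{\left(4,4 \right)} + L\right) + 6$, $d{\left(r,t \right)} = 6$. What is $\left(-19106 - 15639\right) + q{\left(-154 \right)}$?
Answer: $- \frac{5350735}{154} \approx -34745.0$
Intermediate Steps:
$l{\left(L \right)} = 12 + L$ ($l{\left(L \right)} = \left(6 + L\right) + 6 = 12 + L$)
$q{\left(v \right)} = \frac{5}{v}$ ($q{\left(v \right)} = \frac{12 - 7}{v} = \frac{5}{v}$)
$\left(-19106 - 15639\right) + q{\left(-154 \right)} = \left(-19106 - 15639\right) + \frac{5}{-154} = \left(-19106 - 15639\right) + 5 \left(- \frac{1}{154}\right) = -34745 - \frac{5}{154} = - \frac{5350735}{154}$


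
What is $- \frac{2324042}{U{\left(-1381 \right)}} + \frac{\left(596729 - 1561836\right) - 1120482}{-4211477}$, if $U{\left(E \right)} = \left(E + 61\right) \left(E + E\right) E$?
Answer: $\frac{5255265108449297}{10602193386572040} \approx 0.49568$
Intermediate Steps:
$U{\left(E \right)} = 2 E^{2} \left(61 + E\right)$ ($U{\left(E \right)} = \left(61 + E\right) 2 E E = 2 E \left(61 + E\right) E = 2 E^{2} \left(61 + E\right)$)
$- \frac{2324042}{U{\left(-1381 \right)}} + \frac{\left(596729 - 1561836\right) - 1120482}{-4211477} = - \frac{2324042}{2 \left(-1381\right)^{2} \left(61 - 1381\right)} + \frac{\left(596729 - 1561836\right) - 1120482}{-4211477} = - \frac{2324042}{2 \cdot 1907161 \left(-1320\right)} + \left(-965107 - 1120482\right) \left(- \frac{1}{4211477}\right) = - \frac{2324042}{-5034905040} - - \frac{2085589}{4211477} = \left(-2324042\right) \left(- \frac{1}{5034905040}\right) + \frac{2085589}{4211477} = \frac{1162021}{2517452520} + \frac{2085589}{4211477} = \frac{5255265108449297}{10602193386572040}$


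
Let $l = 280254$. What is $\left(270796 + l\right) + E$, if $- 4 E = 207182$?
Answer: $\frac{998509}{2} \approx 4.9925 \cdot 10^{5}$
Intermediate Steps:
$E = - \frac{103591}{2}$ ($E = \left(- \frac{1}{4}\right) 207182 = - \frac{103591}{2} \approx -51796.0$)
$\left(270796 + l\right) + E = \left(270796 + 280254\right) - \frac{103591}{2} = 551050 - \frac{103591}{2} = \frac{998509}{2}$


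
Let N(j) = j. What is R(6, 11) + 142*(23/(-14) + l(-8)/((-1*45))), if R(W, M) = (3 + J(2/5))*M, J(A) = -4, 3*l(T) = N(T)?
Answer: -222898/945 ≈ -235.87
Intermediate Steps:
l(T) = T/3
R(W, M) = -M (R(W, M) = (3 - 4)*M = -M)
R(6, 11) + 142*(23/(-14) + l(-8)/((-1*45))) = -1*11 + 142*(23/(-14) + ((1/3)*(-8))/((-1*45))) = -11 + 142*(23*(-1/14) - 8/3/(-45)) = -11 + 142*(-23/14 - 8/3*(-1/45)) = -11 + 142*(-23/14 + 8/135) = -11 + 142*(-2993/1890) = -11 - 212503/945 = -222898/945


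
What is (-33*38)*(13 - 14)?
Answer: 1254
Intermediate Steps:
(-33*38)*(13 - 14) = -1254*(-1) = 1254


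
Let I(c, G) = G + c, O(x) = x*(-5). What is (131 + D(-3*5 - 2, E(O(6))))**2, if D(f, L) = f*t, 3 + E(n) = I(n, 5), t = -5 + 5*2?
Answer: 2116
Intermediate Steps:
O(x) = -5*x
t = 5 (t = -5 + 10 = 5)
E(n) = 2 + n (E(n) = -3 + (5 + n) = 2 + n)
D(f, L) = 5*f (D(f, L) = f*5 = 5*f)
(131 + D(-3*5 - 2, E(O(6))))**2 = (131 + 5*(-3*5 - 2))**2 = (131 + 5*(-15 - 2))**2 = (131 + 5*(-17))**2 = (131 - 85)**2 = 46**2 = 2116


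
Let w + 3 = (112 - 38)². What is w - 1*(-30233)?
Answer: 35706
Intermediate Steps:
w = 5473 (w = -3 + (112 - 38)² = -3 + 74² = -3 + 5476 = 5473)
w - 1*(-30233) = 5473 - 1*(-30233) = 5473 + 30233 = 35706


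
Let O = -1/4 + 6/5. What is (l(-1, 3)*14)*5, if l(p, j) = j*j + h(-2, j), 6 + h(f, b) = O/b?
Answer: 1393/6 ≈ 232.17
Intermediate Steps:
O = 19/20 (O = -1*¼ + 6*(⅕) = -¼ + 6/5 = 19/20 ≈ 0.95000)
h(f, b) = -6 + 19/(20*b)
l(p, j) = -6 + j² + 19/(20*j) (l(p, j) = j*j + (-6 + 19/(20*j)) = j² + (-6 + 19/(20*j)) = -6 + j² + 19/(20*j))
(l(-1, 3)*14)*5 = ((-6 + 3² + (19/20)/3)*14)*5 = ((-6 + 9 + (19/20)*(⅓))*14)*5 = ((-6 + 9 + 19/60)*14)*5 = ((199/60)*14)*5 = (1393/30)*5 = 1393/6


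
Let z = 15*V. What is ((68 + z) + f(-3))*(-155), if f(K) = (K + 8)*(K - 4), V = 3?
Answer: -12090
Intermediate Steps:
f(K) = (-4 + K)*(8 + K) (f(K) = (8 + K)*(-4 + K) = (-4 + K)*(8 + K))
z = 45 (z = 15*3 = 45)
((68 + z) + f(-3))*(-155) = ((68 + 45) + (-32 + (-3)**2 + 4*(-3)))*(-155) = (113 + (-32 + 9 - 12))*(-155) = (113 - 35)*(-155) = 78*(-155) = -12090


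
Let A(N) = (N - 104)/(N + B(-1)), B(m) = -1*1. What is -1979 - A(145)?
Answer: -285017/144 ≈ -1979.3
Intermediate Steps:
B(m) = -1
A(N) = (-104 + N)/(-1 + N) (A(N) = (N - 104)/(N - 1) = (-104 + N)/(-1 + N))
-1979 - A(145) = -1979 - (-104 + 145)/(-1 + 145) = -1979 - 41/144 = -285017/144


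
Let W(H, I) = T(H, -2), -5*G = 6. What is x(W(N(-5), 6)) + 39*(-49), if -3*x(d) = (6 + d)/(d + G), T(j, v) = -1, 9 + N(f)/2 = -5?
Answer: -63038/33 ≈ -1910.2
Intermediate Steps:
G = -6/5 (G = -1/5*6 = -6/5 ≈ -1.2000)
N(f) = -28 (N(f) = -18 + 2*(-5) = -18 - 10 = -28)
W(H, I) = -1
x(d) = -(6 + d)/(3*(-6/5 + d)) (x(d) = -(6 + d)/(3*(d - 6/5)) = -(6 + d)/(3*(-6/5 + d)))
x(W(N(-5), 6)) + 39*(-49) = 5*(-6 - 1*(-1))/(3*(-6 + 5*(-1))) + 39*(-49) = 5*(-6 + 1)/(3*(-6 - 5)) - 1911 = (5/3)*(-5)/(-11) - 1911 = (5/3)*(-1/11)*(-5) - 1911 = 25/33 - 1911 = -63038/33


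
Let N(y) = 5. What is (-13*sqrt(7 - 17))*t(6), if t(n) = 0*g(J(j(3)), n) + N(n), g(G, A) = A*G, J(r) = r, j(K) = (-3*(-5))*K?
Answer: -65*I*sqrt(10) ≈ -205.55*I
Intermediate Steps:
j(K) = 15*K
t(n) = 5 (t(n) = 0*(n*(15*3)) + 5 = 0*(n*45) + 5 = 0*(45*n) + 5 = 0 + 5 = 5)
(-13*sqrt(7 - 17))*t(6) = -13*sqrt(7 - 17)*5 = -13*I*sqrt(10)*5 = -65*I*sqrt(10)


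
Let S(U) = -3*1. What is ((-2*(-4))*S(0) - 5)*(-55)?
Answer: 1595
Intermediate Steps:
S(U) = -3
((-2*(-4))*S(0) - 5)*(-55) = (-2*(-4)*(-3) - 5)*(-55) = (8*(-3) - 5)*(-55) = (-24 - 5)*(-55) = -29*(-55) = 1595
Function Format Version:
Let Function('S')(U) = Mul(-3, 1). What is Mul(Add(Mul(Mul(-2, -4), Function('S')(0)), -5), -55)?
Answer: 1595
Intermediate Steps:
Function('S')(U) = -3
Mul(Add(Mul(Mul(-2, -4), Function('S')(0)), -5), -55) = Mul(Add(Mul(Mul(-2, -4), -3), -5), -55) = Mul(Add(Mul(8, -3), -5), -55) = Mul(Add(-24, -5), -55) = Mul(-29, -55) = 1595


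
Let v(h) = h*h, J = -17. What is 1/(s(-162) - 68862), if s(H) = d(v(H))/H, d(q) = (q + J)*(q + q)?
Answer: -1/8566410 ≈ -1.1674e-7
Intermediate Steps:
v(h) = h²
d(q) = 2*q*(-17 + q) (d(q) = (q - 17)*(q + q) = (-17 + q)*(2*q) = 2*q*(-17 + q))
s(H) = 2*H*(-17 + H²) (s(H) = (2*H²*(-17 + H²))/H = 2*H*(-17 + H²))
1/(s(-162) - 68862) = 1/(2*(-162)*(-17 + (-162)²) - 68862) = 1/(2*(-162)*(-17 + 26244) - 68862) = 1/(2*(-162)*26227 - 68862) = 1/(-8497548 - 68862) = 1/(-8566410) = -1/8566410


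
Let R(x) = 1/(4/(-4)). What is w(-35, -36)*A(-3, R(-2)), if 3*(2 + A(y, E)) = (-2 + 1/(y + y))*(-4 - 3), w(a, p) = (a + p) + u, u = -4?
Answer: -1375/6 ≈ -229.17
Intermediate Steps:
w(a, p) = -4 + a + p (w(a, p) = (a + p) - 4 = -4 + a + p)
R(x) = -1 (R(x) = 1/(4*(-¼)) = 1/(-1) = -1)
A(y, E) = 8/3 - 7/(6*y) (A(y, E) = -2 + ((-2 + 1/(y + y))*(-4 - 3))/3 = -2 + ((-2 + 1/(2*y))*(-7))/3 = -2 + (14 - 7/(2*y))/3 = -2 + (14/3 - 7/(6*y)) = 8/3 - 7/(6*y))
w(-35, -36)*A(-3, R(-2)) = (-4 - 35 - 36)*((⅙)*(-7 + 16*(-3))/(-3)) = -25*(-1)*(-7 - 48)/(2*3) = -25*(-1)*(-55)/(2*3) = -75*55/18 = -1375/6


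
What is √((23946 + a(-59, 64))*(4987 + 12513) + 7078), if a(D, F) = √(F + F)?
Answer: √(419062078 + 140000*√2) ≈ 20476.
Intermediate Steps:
a(D, F) = √2*√F (a(D, F) = √(2*F) = √2*√F)
√((23946 + a(-59, 64))*(4987 + 12513) + 7078) = √((23946 + √2*√64)*(4987 + 12513) + 7078) = √((23946 + √2*8)*17500 + 7078) = √((23946 + 8*√2)*17500 + 7078) = √((419055000 + 140000*√2) + 7078) = √(419062078 + 140000*√2)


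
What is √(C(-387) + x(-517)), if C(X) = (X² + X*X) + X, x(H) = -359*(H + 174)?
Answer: 4*√26393 ≈ 649.84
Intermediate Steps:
x(H) = -62466 - 359*H (x(H) = -359*(174 + H) = -62466 - 359*H)
C(X) = X + 2*X² (C(X) = (X² + X²) + X = 2*X² + X = X + 2*X²)
√(C(-387) + x(-517)) = √(-387*(1 + 2*(-387)) + (-62466 - 359*(-517))) = √(-387*(1 - 774) + (-62466 + 185603)) = √(-387*(-773) + 123137) = √(299151 + 123137) = √422288 = 4*√26393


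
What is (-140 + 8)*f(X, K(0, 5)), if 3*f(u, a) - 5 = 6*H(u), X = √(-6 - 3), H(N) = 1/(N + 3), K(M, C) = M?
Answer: -264 + 44*I ≈ -264.0 + 44.0*I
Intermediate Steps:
H(N) = 1/(3 + N)
X = 3*I (X = √(-9) = 3*I ≈ 3.0*I)
f(u, a) = 5/3 + 2/(3 + u) (f(u, a) = 5/3 + (6/(3 + u))/3 = 5/3 + 2/(3 + u))
(-140 + 8)*f(X, K(0, 5)) = (-140 + 8)*((21 + 5*(3*I))/(3*(3 + 3*I))) = -44*(3 - 3*I)/18*(21 + 15*I) = -22*(3 - 3*I)*(21 + 15*I)/9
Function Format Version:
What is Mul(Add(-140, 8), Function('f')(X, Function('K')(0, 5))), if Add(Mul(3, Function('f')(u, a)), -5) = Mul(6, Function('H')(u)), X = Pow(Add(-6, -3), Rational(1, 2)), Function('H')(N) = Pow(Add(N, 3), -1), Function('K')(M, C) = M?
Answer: Add(-264, Mul(44, I)) ≈ Add(-264.00, Mul(44.000, I))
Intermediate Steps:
Function('H')(N) = Pow(Add(3, N), -1)
X = Mul(3, I) (X = Pow(-9, Rational(1, 2)) = Mul(3, I) ≈ Mul(3.0000, I))
Function('f')(u, a) = Add(Rational(5, 3), Mul(2, Pow(Add(3, u), -1))) (Function('f')(u, a) = Add(Rational(5, 3), Mul(Rational(1, 3), Mul(6, Pow(Add(3, u), -1)))) = Add(Rational(5, 3), Mul(2, Pow(Add(3, u), -1))))
Mul(Add(-140, 8), Function('f')(X, Function('K')(0, 5))) = Mul(Add(-140, 8), Mul(Rational(1, 3), Pow(Add(3, Mul(3, I)), -1), Add(21, Mul(5, Mul(3, I))))) = Mul(-132, Mul(Rational(1, 3), Mul(Rational(1, 18), Add(3, Mul(-3, I))), Add(21, Mul(15, I)))) = Mul(-132, Mul(Rational(1, 54), Add(3, Mul(-3, I)), Add(21, Mul(15, I)))) = Mul(Rational(-22, 9), Add(3, Mul(-3, I)), Add(21, Mul(15, I)))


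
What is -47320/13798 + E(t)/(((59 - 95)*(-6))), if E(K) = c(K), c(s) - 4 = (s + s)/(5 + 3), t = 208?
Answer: -590527/186273 ≈ -3.1702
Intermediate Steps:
c(s) = 4 + s/4 (c(s) = 4 + (s + s)/(5 + 3) = 4 + (2*s)/8 = 4 + (2*s)*(⅛) = 4 + s/4)
E(K) = 4 + K/4
-47320/13798 + E(t)/(((59 - 95)*(-6))) = -47320/13798 + (4 + (¼)*208)/(((59 - 95)*(-6))) = -47320*1/13798 + (4 + 52)/((-36*(-6))) = -23660/6899 + 56/216 = -23660/6899 + 56*(1/216) = -23660/6899 + 7/27 = -590527/186273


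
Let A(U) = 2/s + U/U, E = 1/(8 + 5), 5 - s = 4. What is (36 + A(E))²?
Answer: 1521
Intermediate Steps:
s = 1 (s = 5 - 1*4 = 5 - 4 = 1)
E = 1/13 ≈ 0.076923
A(U) = 3 (A(U) = 2/1 + U/U = 2*1 + 1 = 2 + 1 = 3)
(36 + A(E))² = (36 + 3)² = 39² = 1521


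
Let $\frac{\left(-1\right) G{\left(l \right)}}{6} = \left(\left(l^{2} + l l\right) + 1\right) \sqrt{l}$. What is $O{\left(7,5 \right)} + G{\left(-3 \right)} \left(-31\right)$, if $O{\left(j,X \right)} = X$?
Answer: $5 + 3534 i \sqrt{3} \approx 5.0 + 6121.1 i$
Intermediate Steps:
$G{\left(l \right)} = - 6 \sqrt{l} \left(1 + 2 l^{2}\right)$ ($G{\left(l \right)} = - 6 \left(\left(l^{2} + l l\right) + 1\right) \sqrt{l} = - 6 \left(\left(l^{2} + l^{2}\right) + 1\right) \sqrt{l} = - 6 \left(2 l^{2} + 1\right) \sqrt{l} = - 6 \left(1 + 2 l^{2}\right) \sqrt{l} = - 6 \sqrt{l} \left(1 + 2 l^{2}\right)$)
$O{\left(7,5 \right)} + G{\left(-3 \right)} \left(-31\right) = 5 + \sqrt{-3} \left(-6 - 12 \left(-3\right)^{2}\right) \left(-31\right) = 5 + i \sqrt{3} \left(-6 - 108\right) \left(-31\right) = 5 + i \sqrt{3} \left(-114\right) \left(-31\right) = 5 + - 114 i \sqrt{3} \left(-31\right) = 5 + 3534 i \sqrt{3}$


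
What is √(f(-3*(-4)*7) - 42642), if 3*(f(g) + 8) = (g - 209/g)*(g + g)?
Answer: 4*I*√21423/3 ≈ 195.15*I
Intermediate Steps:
f(g) = -8 + 2*g*(g - 209/g)/3 (f(g) = -8 + ((g - 209/g)*(g + g))/3 = -8 + ((g - 209/g)*(2*g))/3 = -8 + (2*g*(g - 209/g))/3 = -8 + 2*g*(g - 209/g)/3)
√(f(-3*(-4)*7) - 42642) = √((-442/3 + 2*(-3*(-4)*7)²/3) - 42642) = √((-442/3 + 2*(12*7)²/3) - 42642) = √((-442/3 + (⅔)*84²) - 42642) = √((-442/3 + (⅔)*7056) - 42642) = √((-442/3 + 4704) - 42642) = √(13670/3 - 42642) = √(-114256/3) = 4*I*√21423/3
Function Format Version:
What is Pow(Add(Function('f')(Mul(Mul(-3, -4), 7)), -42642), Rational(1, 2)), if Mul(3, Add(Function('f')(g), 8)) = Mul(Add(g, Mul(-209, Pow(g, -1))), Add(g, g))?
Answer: Mul(Rational(4, 3), I, Pow(21423, Rational(1, 2))) ≈ Mul(195.15, I)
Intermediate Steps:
Function('f')(g) = Add(-8, Mul(Rational(2, 3), g, Add(g, Mul(-209, Pow(g, -1))))) (Function('f')(g) = Add(-8, Mul(Rational(1, 3), Mul(Add(g, Mul(-209, Pow(g, -1))), Add(g, g)))) = Add(-8, Mul(Rational(1, 3), Mul(Add(g, Mul(-209, Pow(g, -1))), Mul(2, g)))) = Add(-8, Mul(Rational(1, 3), Mul(2, g, Add(g, Mul(-209, Pow(g, -1)))))) = Add(-8, Mul(Rational(2, 3), g, Add(g, Mul(-209, Pow(g, -1))))))
Pow(Add(Function('f')(Mul(Mul(-3, -4), 7)), -42642), Rational(1, 2)) = Pow(Add(Add(Rational(-442, 3), Mul(Rational(2, 3), Pow(Mul(Mul(-3, -4), 7), 2))), -42642), Rational(1, 2)) = Pow(Add(Add(Rational(-442, 3), Mul(Rational(2, 3), Pow(Mul(12, 7), 2))), -42642), Rational(1, 2)) = Pow(Add(Add(Rational(-442, 3), Mul(Rational(2, 3), Pow(84, 2))), -42642), Rational(1, 2)) = Pow(Add(Add(Rational(-442, 3), Mul(Rational(2, 3), 7056)), -42642), Rational(1, 2)) = Pow(Add(Add(Rational(-442, 3), 4704), -42642), Rational(1, 2)) = Pow(Add(Rational(13670, 3), -42642), Rational(1, 2)) = Pow(Rational(-114256, 3), Rational(1, 2)) = Mul(Rational(4, 3), I, Pow(21423, Rational(1, 2)))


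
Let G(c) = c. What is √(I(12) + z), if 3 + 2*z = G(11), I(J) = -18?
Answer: I*√14 ≈ 3.7417*I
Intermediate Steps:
z = 4 (z = -3/2 + (½)*11 = -3/2 + 11/2 = 4)
√(I(12) + z) = √(-18 + 4) = √(-14) = I*√14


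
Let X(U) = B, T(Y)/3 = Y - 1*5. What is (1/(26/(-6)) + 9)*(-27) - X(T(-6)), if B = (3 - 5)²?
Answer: -3130/13 ≈ -240.77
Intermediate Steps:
T(Y) = -15 + 3*Y (T(Y) = 3*(Y - 1*5) = 3*(Y - 5) = 3*(-5 + Y) = -15 + 3*Y)
B = 4 (B = (-2)² = 4)
X(U) = 4
(1/(26/(-6)) + 9)*(-27) - X(T(-6)) = (1/(26/(-6)) + 9)*(-27) - 1*4 = (1/(26*(-⅙)) + 9)*(-27) - 4 = (1/(-13/3) + 9)*(-27) - 4 = (-3/13 + 9)*(-27) - 4 = (114/13)*(-27) - 4 = -3078/13 - 4 = -3130/13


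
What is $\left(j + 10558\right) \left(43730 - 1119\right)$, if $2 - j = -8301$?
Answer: $803686071$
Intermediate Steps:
$j = 8303$ ($j = 2 - -8301 = 2 + 8301 = 8303$)
$\left(j + 10558\right) \left(43730 - 1119\right) = \left(8303 + 10558\right) \left(43730 - 1119\right) = 18861 \cdot 42611 = 803686071$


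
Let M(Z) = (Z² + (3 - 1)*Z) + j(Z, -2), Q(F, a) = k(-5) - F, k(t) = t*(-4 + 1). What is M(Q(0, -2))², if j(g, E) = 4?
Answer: 67081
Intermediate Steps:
k(t) = -3*t (k(t) = t*(-3) = -3*t)
Q(F, a) = 15 - F (Q(F, a) = -3*(-5) - F = 15 - F)
M(Z) = 4 + Z² + 2*Z (M(Z) = (Z² + (3 - 1)*Z) + 4 = (Z² + 2*Z) + 4 = 4 + Z² + 2*Z)
M(Q(0, -2))² = (4 + (15 - 1*0)² + 2*(15 - 1*0))² = (4 + (15 + 0)² + 2*(15 + 0))² = (4 + 15² + 2*15)² = (4 + 225 + 30)² = 259² = 67081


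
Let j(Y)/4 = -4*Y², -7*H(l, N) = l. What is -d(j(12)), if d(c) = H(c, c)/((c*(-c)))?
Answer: 1/16128 ≈ 6.2004e-5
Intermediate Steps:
H(l, N) = -l/7
j(Y) = -16*Y² (j(Y) = 4*(-4*Y²) = -16*Y²)
d(c) = 1/(7*c) (d(c) = (-c/7)/((c*(-c))) = (-c/7)/((-c²)) = (-c/7)*(-1/c²) = 1/(7*c))
-d(j(12)) = -1/(7*((-16*12²))) = -1/(7*((-16*144))) = -1/(7*(-2304)) = -(-1)/(7*2304) = -1*(-1/16128) = 1/16128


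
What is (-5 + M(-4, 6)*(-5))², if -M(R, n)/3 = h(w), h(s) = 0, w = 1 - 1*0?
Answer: 25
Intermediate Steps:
w = 1 (w = 1 + 0 = 1)
M(R, n) = 0 (M(R, n) = -3*0 = 0)
(-5 + M(-4, 6)*(-5))² = (-5 + 0*(-5))² = (-5 + 0)² = (-5)² = 25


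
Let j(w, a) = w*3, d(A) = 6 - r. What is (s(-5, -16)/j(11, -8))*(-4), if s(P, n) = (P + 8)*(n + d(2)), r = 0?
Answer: 40/11 ≈ 3.6364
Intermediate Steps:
d(A) = 6 (d(A) = 6 - 1*0 = 6 + 0 = 6)
j(w, a) = 3*w
s(P, n) = (6 + n)*(8 + P) (s(P, n) = (P + 8)*(n + 6) = (8 + P)*(6 + n) = (6 + n)*(8 + P))
(s(-5, -16)/j(11, -8))*(-4) = ((48 + 6*(-5) + 8*(-16) - 5*(-16))/((3*11)))*(-4) = ((48 - 30 - 128 + 80)/33)*(-4) = -30*1/33*(-4) = -10/11*(-4) = 40/11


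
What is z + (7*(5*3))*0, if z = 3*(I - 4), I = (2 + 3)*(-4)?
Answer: -72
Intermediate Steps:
I = -20 (I = 5*(-4) = -20)
z = -72 (z = 3*(-20 - 4) = 3*(-24) = -72)
z + (7*(5*3))*0 = -72 + (7*(5*3))*0 = -72 + (7*15)*0 = -72 + 105*0 = -72 + 0 = -72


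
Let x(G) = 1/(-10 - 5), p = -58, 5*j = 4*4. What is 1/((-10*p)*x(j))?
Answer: -3/116 ≈ -0.025862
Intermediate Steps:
j = 16/5 (j = (4*4)/5 = (1/5)*16 = 16/5 ≈ 3.2000)
x(G) = -1/15 (x(G) = 1/(-15) = -1/15)
1/((-10*p)*x(j)) = 1/(-10*(-58)*(-1/15)) = 1/(580*(-1/15)) = 1/(-116/3) = -3/116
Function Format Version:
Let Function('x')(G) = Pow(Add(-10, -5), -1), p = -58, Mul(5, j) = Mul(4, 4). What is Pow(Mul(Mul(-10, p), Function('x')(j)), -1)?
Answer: Rational(-3, 116) ≈ -0.025862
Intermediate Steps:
j = Rational(16, 5) (j = Mul(Rational(1, 5), Mul(4, 4)) = Mul(Rational(1, 5), 16) = Rational(16, 5) ≈ 3.2000)
Function('x')(G) = Rational(-1, 15) (Function('x')(G) = Pow(-15, -1) = Rational(-1, 15))
Pow(Mul(Mul(-10, p), Function('x')(j)), -1) = Pow(Mul(Mul(-10, -58), Rational(-1, 15)), -1) = Pow(Mul(580, Rational(-1, 15)), -1) = Pow(Rational(-116, 3), -1) = Rational(-3, 116)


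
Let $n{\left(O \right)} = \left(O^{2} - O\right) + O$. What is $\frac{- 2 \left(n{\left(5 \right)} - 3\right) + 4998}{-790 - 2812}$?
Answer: $- \frac{2477}{1801} \approx -1.3753$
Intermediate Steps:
$n{\left(O \right)} = O^{2}$
$\frac{- 2 \left(n{\left(5 \right)} - 3\right) + 4998}{-790 - 2812} = \frac{- 2 \left(5^{2} - 3\right) + 4998}{-790 - 2812} = \frac{- 2 \left(25 - 3\right) + 4998}{-3602} = \left(\left(-2\right) 22 + 4998\right) \left(- \frac{1}{3602}\right) = \left(-44 + 4998\right) \left(- \frac{1}{3602}\right) = 4954 \left(- \frac{1}{3602}\right) = - \frac{2477}{1801}$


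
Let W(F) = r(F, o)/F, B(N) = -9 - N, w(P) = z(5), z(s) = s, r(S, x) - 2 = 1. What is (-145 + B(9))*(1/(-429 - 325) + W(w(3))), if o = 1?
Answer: -367891/3770 ≈ -97.584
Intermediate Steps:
r(S, x) = 3 (r(S, x) = 2 + 1 = 3)
w(P) = 5
W(F) = 3/F
(-145 + B(9))*(1/(-429 - 325) + W(w(3))) = (-145 + (-9 - 1*9))*(1/(-429 - 325) + 3/5) = (-145 + (-9 - 9))*(1/(-754) + 3*(⅕)) = (-145 - 18)*(-1/754 + ⅗) = -163*2257/3770 = -367891/3770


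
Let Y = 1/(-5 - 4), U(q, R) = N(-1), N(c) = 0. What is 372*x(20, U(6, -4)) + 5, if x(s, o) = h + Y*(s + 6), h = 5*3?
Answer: 13531/3 ≈ 4510.3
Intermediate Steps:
U(q, R) = 0
Y = -⅑ (Y = 1/(-9) = -⅑ ≈ -0.11111)
h = 15
x(s, o) = 43/3 - s/9 (x(s, o) = 15 - (s + 6)/9 = 15 - (6 + s)/9 = 15 + (-⅔ - s/9) = 43/3 - s/9)
372*x(20, U(6, -4)) + 5 = 372*(43/3 - ⅑*20) + 5 = 372*(43/3 - 20/9) + 5 = 372*(109/9) + 5 = 13516/3 + 5 = 13531/3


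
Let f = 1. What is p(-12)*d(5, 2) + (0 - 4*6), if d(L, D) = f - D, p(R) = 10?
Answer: -34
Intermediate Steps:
d(L, D) = 1 - D
p(-12)*d(5, 2) + (0 - 4*6) = 10*(1 - 1*2) + (0 - 4*6) = 10*(1 - 2) + (0 - 24) = 10*(-1) - 24 = -10 - 24 = -34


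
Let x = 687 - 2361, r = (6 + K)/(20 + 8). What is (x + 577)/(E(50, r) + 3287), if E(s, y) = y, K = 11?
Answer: -30716/92053 ≈ -0.33368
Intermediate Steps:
r = 17/28 (r = (6 + 11)/(20 + 8) = 17/28 ≈ 0.60714)
x = -1674
(x + 577)/(E(50, r) + 3287) = (-1674 + 577)/(17/28 + 3287) = -1097/92053/28 = -1097*28/92053 = -30716/92053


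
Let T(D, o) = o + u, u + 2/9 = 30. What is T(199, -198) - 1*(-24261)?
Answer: 216835/9 ≈ 24093.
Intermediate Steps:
u = 268/9 (u = -2/9 + 30 = 268/9 ≈ 29.778)
T(D, o) = 268/9 + o (T(D, o) = o + 268/9 = 268/9 + o)
T(199, -198) - 1*(-24261) = (268/9 - 198) - 1*(-24261) = -1514/9 + 24261 = 216835/9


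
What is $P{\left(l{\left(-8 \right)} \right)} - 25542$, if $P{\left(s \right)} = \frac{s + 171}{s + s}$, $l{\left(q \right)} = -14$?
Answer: $- \frac{715333}{28} \approx -25548.0$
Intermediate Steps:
$P{\left(s \right)} = \frac{171 + s}{2 s}$
$P{\left(l{\left(-8 \right)} \right)} - 25542 = \frac{171 - 14}{2 \left(-14\right)} - 25542 = \frac{1}{2} \left(- \frac{1}{14}\right) 157 - 25542 = - \frac{157}{28} - 25542 = - \frac{715333}{28}$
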